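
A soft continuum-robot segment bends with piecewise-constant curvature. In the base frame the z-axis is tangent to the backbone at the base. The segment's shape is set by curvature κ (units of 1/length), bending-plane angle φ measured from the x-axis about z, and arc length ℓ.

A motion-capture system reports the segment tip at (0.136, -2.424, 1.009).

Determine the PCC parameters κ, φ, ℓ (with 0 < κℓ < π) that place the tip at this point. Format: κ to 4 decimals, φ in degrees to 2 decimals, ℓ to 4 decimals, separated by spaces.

ρ = √(x²+y²) = √(0.136² + -2.424²) = 2.42781
φ = atan2(y, x) mod 360° = atan2(-2.424, 0.136) = 273.2112°
|p|² = ρ² + z² = 2.42781² + 1.009² = 6.91235
κ = 2ρ / |p|² = 2×2.42781 / 6.91235 = 0.70246
θ = 2·atan2(ρ, z) = 2·atan2(2.42781, 1.009) = 2.35383 rad
ℓ = θ/κ = 2.35383/0.70246 = 3.35085

0.7025 273.21 3.3509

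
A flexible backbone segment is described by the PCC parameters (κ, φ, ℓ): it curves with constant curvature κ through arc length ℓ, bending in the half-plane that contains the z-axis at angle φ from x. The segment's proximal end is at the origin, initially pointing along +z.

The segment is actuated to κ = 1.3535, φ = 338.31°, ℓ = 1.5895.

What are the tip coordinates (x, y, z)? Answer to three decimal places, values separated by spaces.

1.063 -0.423 0.618

θ = κ·ℓ = 1.3535 × 1.5895 = 2.15139 rad
ρ = (1 − cos θ)/κ = (1 − -0.54852)/1.3535 = 1.14408
z = sin θ / κ = 0.83614/1.3535 = 0.61776
x = ρ cos φ = 1.14408 × cos(338.31°) = 1.06308
y = ρ sin φ = 1.14408 × sin(338.31°) = -0.42284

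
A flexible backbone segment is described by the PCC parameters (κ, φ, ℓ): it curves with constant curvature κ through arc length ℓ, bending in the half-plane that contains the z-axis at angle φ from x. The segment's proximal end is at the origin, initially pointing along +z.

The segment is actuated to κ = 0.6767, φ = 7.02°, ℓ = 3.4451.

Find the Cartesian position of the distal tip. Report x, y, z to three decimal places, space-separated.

2.478 0.305 1.071

θ = κ·ℓ = 0.6767 × 3.4451 = 2.33130 rad
ρ = (1 − cos θ)/κ = (1 − -0.68929)/0.6767 = 2.49636
z = sin θ / κ = 0.72449/0.6767 = 1.07062
x = ρ cos φ = 2.49636 × cos(7.02°) = 2.47764
y = ρ sin φ = 2.49636 × sin(7.02°) = 0.30509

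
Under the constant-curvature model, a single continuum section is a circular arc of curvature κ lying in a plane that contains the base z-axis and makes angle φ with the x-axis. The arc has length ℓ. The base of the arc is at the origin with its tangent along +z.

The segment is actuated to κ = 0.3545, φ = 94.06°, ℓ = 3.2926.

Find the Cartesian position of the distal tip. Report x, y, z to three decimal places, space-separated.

-0.121 1.709 2.594

θ = κ·ℓ = 0.3545 × 3.2926 = 1.16723 rad
ρ = (1 − cos θ)/κ = (1 − 0.39270)/0.3545 = 1.71311
z = sin θ / κ = 0.91967/0.3545 = 2.59426
x = ρ cos φ = 1.71311 × cos(94.06°) = -0.12129
y = ρ sin φ = 1.71311 × sin(94.06°) = 1.70881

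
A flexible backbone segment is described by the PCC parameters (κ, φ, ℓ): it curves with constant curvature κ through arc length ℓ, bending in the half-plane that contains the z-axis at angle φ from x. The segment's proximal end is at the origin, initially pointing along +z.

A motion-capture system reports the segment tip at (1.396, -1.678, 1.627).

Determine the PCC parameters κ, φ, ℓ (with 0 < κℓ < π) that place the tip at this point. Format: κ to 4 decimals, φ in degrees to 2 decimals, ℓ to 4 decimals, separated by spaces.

0.5890 309.76 3.1587

ρ = √(x²+y²) = √(1.396² + -1.678²) = 2.18277
φ = atan2(y, x) mod 360° = atan2(-1.678, 1.396) = 309.7585°
|p|² = ρ² + z² = 2.18277² + 1.627² = 7.41163
κ = 2ρ / |p|² = 2×2.18277 / 7.41163 = 0.58901
θ = 2·atan2(ρ, z) = 2·atan2(2.18277, 1.627) = 1.86051 rad
ℓ = θ/κ = 1.86051/0.58901 = 3.15870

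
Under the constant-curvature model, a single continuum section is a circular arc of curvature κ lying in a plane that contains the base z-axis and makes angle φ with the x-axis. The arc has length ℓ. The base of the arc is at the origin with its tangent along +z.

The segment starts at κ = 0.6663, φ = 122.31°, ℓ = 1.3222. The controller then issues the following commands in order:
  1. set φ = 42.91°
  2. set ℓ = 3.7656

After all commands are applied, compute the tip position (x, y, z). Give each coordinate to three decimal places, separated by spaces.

1.986 1.846 0.887

initial: κ=0.6663, φ=122.31°, ℓ=1.3222
cmd 1: set φ=42.91° → (κ,φ,ℓ)=(0.6663,42.91°,1.3222) → tip=(0.3997,0.3715,1.1577)
cmd 2: set ℓ=3.7656 → (κ,φ,ℓ)=(0.6663,42.91°,3.7656) → tip=(1.9858,1.8460,0.8873)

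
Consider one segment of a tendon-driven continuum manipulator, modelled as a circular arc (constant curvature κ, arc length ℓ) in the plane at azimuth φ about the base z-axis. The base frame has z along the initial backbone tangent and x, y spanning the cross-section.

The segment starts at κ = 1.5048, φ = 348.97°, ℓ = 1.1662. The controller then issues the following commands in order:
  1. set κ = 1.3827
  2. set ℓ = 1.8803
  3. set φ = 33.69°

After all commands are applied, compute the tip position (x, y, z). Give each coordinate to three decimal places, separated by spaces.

initial: κ=1.5048, φ=348.97°, ℓ=1.1662
cmd 1: set κ=1.3827 → (κ,φ,ℓ)=(1.3827,348.97°,1.1662) → tip=(0.7395,-0.1441,0.7226)
cmd 2: set ℓ=1.8803 → (κ,φ,ℓ)=(1.3827,348.97°,1.8803) → tip=(1.3181,-0.2569,0.3729)
cmd 3: set φ=33.69° → (κ,φ,ℓ)=(1.3827,33.69°,1.8803) → tip=(1.1174,0.7449,0.3729)

1.117 0.745 0.373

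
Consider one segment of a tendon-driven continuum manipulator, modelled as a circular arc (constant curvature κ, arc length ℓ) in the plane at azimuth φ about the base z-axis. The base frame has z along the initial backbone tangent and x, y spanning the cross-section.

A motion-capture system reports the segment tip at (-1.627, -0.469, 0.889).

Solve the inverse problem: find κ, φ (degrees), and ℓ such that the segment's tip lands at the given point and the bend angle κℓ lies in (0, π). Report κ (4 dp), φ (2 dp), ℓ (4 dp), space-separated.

0.9259 196.08 2.3486

ρ = √(x²+y²) = √(-1.627² + -0.469²) = 1.69325
φ = atan2(y, x) mod 360° = atan2(-0.469, -1.627) = 196.0802°
|p|² = ρ² + z² = 1.69325² + 0.889² = 3.65741
κ = 2ρ / |p|² = 2×1.69325 / 3.65741 = 0.92593
θ = 2·atan2(ρ, z) = 2·atan2(1.69325, 0.889) = 2.17466 rad
ℓ = θ/κ = 2.17466/0.92593 = 2.34863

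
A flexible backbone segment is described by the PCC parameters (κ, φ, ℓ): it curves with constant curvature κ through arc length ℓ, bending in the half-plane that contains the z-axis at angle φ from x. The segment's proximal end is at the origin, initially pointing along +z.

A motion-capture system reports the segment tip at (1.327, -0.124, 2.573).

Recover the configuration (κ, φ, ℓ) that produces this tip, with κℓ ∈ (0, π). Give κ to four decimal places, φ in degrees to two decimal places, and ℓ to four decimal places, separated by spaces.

0.3175 354.66 3.0110

ρ = √(x²+y²) = √(1.327² + -0.124²) = 1.33278
φ = atan2(y, x) mod 360° = atan2(-0.124, 1.327) = 354.6616°
|p|² = ρ² + z² = 1.33278² + 2.573² = 8.39663
κ = 2ρ / |p|² = 2×1.33278 / 8.39663 = 0.31746
θ = 2·atan2(ρ, z) = 2·atan2(1.33278, 2.573) = 0.95587 rad
ℓ = θ/κ = 0.95587/0.31746 = 3.01102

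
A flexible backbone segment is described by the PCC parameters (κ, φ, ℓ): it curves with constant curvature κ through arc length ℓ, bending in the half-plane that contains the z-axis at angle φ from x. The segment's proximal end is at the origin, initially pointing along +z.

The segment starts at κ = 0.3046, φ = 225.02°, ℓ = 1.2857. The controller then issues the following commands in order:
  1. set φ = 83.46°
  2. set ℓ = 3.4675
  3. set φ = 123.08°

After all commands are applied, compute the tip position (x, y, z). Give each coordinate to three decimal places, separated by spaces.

initial: κ=0.3046, φ=225.02°, ℓ=1.2857
cmd 1: set φ=83.46° → (κ,φ,ℓ)=(0.3046,83.46°,1.2857) → tip=(0.0283,0.2469,1.2531)
cmd 2: set ℓ=3.4675 → (κ,φ,ℓ)=(0.3046,83.46°,3.4675) → tip=(0.1899,1.6563,2.8578)
cmd 3: set φ=123.08° → (κ,φ,ℓ)=(0.3046,123.08°,3.4675) → tip=(-0.9100,1.3969,2.8578)

-0.910 1.397 2.858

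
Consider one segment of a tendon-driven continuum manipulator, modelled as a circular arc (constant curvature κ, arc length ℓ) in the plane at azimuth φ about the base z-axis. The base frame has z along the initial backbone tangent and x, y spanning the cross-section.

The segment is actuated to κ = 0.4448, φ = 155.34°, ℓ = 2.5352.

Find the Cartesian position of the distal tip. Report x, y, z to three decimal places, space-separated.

-1.167 0.536 2.031

θ = κ·ℓ = 0.4448 × 2.5352 = 1.12766 rad
ρ = (1 − cos θ)/κ = (1 − 0.42878)/0.4448 = 1.28422
z = sin θ / κ = 0.90341/0.4448 = 2.03105
x = ρ cos φ = 1.28422 × cos(155.34°) = -1.16710
y = ρ sin φ = 1.28422 × sin(155.34°) = 0.53582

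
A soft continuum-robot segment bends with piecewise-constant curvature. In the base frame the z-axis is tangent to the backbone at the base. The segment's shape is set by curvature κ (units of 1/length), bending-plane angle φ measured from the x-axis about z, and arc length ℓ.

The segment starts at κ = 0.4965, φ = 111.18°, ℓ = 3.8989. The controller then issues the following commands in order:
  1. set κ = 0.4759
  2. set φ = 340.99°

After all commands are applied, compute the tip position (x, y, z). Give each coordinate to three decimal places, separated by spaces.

initial: κ=0.4965, φ=111.18°, ℓ=3.8989
cmd 1: set κ=0.4759 → (κ,φ,ℓ)=(0.4759,111.18°,3.8989) → tip=(-0.9724,2.5096,2.0167)
cmd 2: set φ=340.99° → (κ,φ,ℓ)=(0.4759,340.99°,3.8989) → tip=(2.5447,-0.8767,2.0167)

2.545 -0.877 2.017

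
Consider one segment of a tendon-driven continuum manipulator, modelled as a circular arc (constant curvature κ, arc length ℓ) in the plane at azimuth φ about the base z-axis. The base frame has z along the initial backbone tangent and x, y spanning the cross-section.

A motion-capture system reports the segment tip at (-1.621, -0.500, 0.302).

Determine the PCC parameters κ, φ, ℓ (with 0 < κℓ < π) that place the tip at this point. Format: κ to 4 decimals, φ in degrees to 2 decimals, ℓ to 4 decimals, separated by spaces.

ρ = √(x²+y²) = √(-1.621² + -0.500²) = 1.69636
φ = atan2(y, x) mod 360° = atan2(-0.500, -1.621) = 197.1425°
|p|² = ρ² + z² = 1.69636² + 0.302² = 2.96884
κ = 2ρ / |p|² = 2×1.69636 / 2.96884 = 1.14278
θ = 2·atan2(ρ, z) = 2·atan2(1.69636, 0.302) = 2.78923 rad
ℓ = θ/κ = 2.78923/1.14278 = 2.44075

1.1428 197.14 2.4407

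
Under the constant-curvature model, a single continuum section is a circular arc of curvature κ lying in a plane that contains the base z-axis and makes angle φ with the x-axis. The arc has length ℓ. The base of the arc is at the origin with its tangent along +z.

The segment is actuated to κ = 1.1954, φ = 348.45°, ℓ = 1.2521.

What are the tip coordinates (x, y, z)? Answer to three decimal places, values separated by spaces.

θ = κ·ℓ = 1.1954 × 1.2521 = 1.49676 rad
ρ = (1 − cos θ)/κ = (1 − 0.07397)/1.1954 = 0.77466
z = sin θ / κ = 0.99726/1.1954 = 0.83425
x = ρ cos φ = 0.77466 × cos(348.45°) = 0.75898
y = ρ sin φ = 0.77466 × sin(348.45°) = -0.15511

0.759 -0.155 0.834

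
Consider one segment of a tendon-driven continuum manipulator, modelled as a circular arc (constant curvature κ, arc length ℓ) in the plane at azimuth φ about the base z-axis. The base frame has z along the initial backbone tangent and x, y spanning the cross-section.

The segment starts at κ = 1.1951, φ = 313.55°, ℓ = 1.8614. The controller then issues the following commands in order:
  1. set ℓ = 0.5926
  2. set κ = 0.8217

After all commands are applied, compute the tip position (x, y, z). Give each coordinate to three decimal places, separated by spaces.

0.097 -0.103 0.569

initial: κ=1.1951, φ=313.55°, ℓ=1.8614
cmd 1: set ℓ=0.5926 → (κ,φ,ℓ)=(1.1951,313.55°,0.5926) → tip=(0.1386,-0.1458,0.5443)
cmd 2: set κ=0.8217 → (κ,φ,ℓ)=(0.8217,313.55°,0.5926) → tip=(0.0975,-0.1025,0.5695)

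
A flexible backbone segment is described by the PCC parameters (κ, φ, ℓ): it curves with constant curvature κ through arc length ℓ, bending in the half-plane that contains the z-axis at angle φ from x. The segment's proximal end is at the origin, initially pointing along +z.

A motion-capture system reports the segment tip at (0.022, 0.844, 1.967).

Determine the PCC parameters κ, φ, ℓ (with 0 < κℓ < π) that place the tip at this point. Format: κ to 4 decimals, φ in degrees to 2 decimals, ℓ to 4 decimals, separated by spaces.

ρ = √(x²+y²) = √(0.022² + 0.844²) = 0.84429
φ = atan2(y, x) mod 360° = atan2(0.844, 0.022) = 88.5068°
|p|² = ρ² + z² = 0.84429² + 1.967² = 4.58191
κ = 2ρ / |p|² = 2×0.84429 / 4.58191 = 0.36853
θ = 2·atan2(ρ, z) = 2·atan2(0.84429, 1.967) = 0.81089 rad
ℓ = θ/κ = 0.81089/0.36853 = 2.20033

0.3685 88.51 2.2003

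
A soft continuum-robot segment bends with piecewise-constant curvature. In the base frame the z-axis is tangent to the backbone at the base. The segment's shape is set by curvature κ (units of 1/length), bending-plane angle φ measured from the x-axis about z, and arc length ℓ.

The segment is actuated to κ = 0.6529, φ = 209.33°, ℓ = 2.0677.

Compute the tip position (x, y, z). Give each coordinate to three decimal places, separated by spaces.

-1.043 -0.586 1.494

θ = κ·ℓ = 0.6529 × 2.0677 = 1.35000 rad
ρ = (1 − cos θ)/κ = (1 − 0.21901)/0.6529 = 1.19619
z = sin θ / κ = 0.97572/0.6529 = 1.49445
x = ρ cos φ = 1.19619 × cos(209.33°) = -1.04286
y = ρ sin φ = 1.19619 × sin(209.33°) = -0.58594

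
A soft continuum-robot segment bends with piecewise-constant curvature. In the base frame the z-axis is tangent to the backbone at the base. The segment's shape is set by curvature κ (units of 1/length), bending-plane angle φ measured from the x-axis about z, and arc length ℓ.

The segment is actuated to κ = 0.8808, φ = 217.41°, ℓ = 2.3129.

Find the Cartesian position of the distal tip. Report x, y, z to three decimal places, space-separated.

θ = κ·ℓ = 0.8808 × 2.3129 = 2.03720 rad
ρ = (1 − cos θ)/κ = (1 − -0.44968)/0.8808 = 1.64587
z = sin θ / κ = 0.89319/0.8808 = 1.01407
x = ρ cos φ = 1.64587 × cos(217.41°) = -1.30733
y = ρ sin φ = 1.64587 × sin(217.41°) = -0.99989

-1.307 -1.000 1.014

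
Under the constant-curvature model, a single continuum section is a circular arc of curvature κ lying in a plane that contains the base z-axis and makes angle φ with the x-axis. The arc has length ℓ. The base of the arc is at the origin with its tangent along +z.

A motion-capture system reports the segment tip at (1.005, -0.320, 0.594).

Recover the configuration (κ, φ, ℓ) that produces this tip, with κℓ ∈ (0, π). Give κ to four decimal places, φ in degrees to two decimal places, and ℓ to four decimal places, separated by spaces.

1.4396 342.34 1.4697

ρ = √(x²+y²) = √(1.005² + -0.320²) = 1.05472
φ = atan2(y, x) mod 360° = atan2(-0.320, 1.005) = 342.3381°
|p|² = ρ² + z² = 1.05472² + 0.594² = 1.46526
κ = 2ρ / |p|² = 2×1.05472 / 1.46526 = 1.43963
θ = 2·atan2(ρ, z) = 2·atan2(1.05472, 0.594) = 2.11577 rad
ℓ = θ/κ = 2.11577/1.43963 = 1.46967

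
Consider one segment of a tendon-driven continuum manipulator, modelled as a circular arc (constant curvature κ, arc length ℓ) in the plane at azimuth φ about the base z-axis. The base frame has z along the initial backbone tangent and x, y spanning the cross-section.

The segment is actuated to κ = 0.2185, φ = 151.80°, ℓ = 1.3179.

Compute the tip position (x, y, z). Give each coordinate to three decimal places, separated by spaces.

-0.166 0.089 1.300

θ = κ·ℓ = 0.2185 × 1.3179 = 0.28796 rad
ρ = (1 − cos θ)/κ = (1 − 0.95882)/0.2185 = 0.18844
z = sin θ / κ = 0.28400/0.2185 = 1.29976
x = ρ cos φ = 0.18844 × cos(151.80°) = -0.16608
y = ρ sin φ = 0.18844 × sin(151.80°) = 0.08905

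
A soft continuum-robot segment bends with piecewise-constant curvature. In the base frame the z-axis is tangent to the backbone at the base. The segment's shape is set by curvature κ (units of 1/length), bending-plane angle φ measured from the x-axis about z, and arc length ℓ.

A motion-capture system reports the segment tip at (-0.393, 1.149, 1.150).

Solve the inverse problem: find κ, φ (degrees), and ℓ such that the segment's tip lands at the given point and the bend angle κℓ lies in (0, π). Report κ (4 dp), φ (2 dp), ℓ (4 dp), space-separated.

ρ = √(x²+y²) = √(-0.393² + 1.149²) = 1.21435
φ = atan2(y, x) mod 360° = atan2(1.149, -0.393) = 108.8826°
|p|² = ρ² + z² = 1.21435² + 1.150² = 2.79715
κ = 2ρ / |p|² = 2×1.21435 / 2.79715 = 0.86828
θ = 2·atan2(ρ, z) = 2·atan2(1.21435, 1.150) = 1.62522 rad
ℓ = θ/κ = 1.62522/0.86828 = 1.87177

0.8683 108.88 1.8718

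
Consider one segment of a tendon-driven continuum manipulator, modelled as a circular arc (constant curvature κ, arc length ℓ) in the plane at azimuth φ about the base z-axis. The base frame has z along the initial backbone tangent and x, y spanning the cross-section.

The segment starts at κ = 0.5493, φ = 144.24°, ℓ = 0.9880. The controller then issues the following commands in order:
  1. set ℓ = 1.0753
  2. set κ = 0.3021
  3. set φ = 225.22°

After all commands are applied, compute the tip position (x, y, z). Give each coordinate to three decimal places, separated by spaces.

-0.122 -0.123 1.056

initial: κ=0.5493, φ=144.24°, ℓ=0.9880
cmd 1: set ℓ=1.0753 → (κ,φ,ℓ)=(0.5493,144.24°,1.0753) → tip=(-0.2503,0.1803,1.0139)
cmd 2: set κ=0.3021 → (κ,φ,ℓ)=(0.3021,144.24°,1.0753) → tip=(-0.1405,0.1012,1.0565)
cmd 3: set φ=225.22° → (κ,φ,ℓ)=(0.3021,225.22°,1.0753) → tip=(-0.1219,-0.1229,1.0565)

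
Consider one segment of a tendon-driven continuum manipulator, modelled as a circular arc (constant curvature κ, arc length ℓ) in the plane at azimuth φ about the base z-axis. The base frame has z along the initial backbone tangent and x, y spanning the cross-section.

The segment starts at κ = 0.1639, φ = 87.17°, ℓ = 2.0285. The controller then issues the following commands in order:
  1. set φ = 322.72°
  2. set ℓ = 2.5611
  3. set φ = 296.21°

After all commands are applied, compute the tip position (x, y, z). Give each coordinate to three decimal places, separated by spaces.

initial: κ=0.1639, φ=87.17°, ℓ=2.0285
cmd 1: set φ=322.72° → (κ,φ,ℓ)=(0.1639,322.72°,2.0285) → tip=(0.2658,-0.2024,1.9913)
cmd 2: set ℓ=2.5611 → (κ,φ,ℓ)=(0.1639,322.72°,2.5611) → tip=(0.4215,-0.3208,2.4865)
cmd 3: set φ=296.21° → (κ,φ,ℓ)=(0.1639,296.21°,2.5611) → tip=(0.2339,-0.4752,2.4865)

0.234 -0.475 2.487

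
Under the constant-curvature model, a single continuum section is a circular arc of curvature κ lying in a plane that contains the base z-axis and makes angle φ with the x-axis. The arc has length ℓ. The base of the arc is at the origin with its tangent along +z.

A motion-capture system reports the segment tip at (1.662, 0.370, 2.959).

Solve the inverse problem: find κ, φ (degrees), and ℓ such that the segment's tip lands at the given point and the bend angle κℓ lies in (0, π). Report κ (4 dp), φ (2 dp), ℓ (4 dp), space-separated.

ρ = √(x²+y²) = √(1.662² + 0.370²) = 1.70269
φ = atan2(y, x) mod 360° = atan2(0.370, 1.662) = 12.5507°
|p|² = ρ² + z² = 1.70269² + 2.959² = 11.65483
κ = 2ρ / |p|² = 2×1.70269 / 11.65483 = 0.29219
θ = 2·atan2(ρ, z) = 2·atan2(1.70269, 2.959) = 1.04431 rad
ℓ = θ/κ = 1.04431/0.29219 = 3.57413

0.2922 12.55 3.5741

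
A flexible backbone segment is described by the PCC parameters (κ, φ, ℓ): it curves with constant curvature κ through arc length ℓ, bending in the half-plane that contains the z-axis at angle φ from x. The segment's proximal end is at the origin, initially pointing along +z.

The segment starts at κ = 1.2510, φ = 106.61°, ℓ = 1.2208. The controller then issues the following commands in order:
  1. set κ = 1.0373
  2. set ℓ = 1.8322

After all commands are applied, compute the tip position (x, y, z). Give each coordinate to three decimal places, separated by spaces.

-0.365 1.223 0.912

initial: κ=1.2510, φ=106.61°, ℓ=1.2208
cmd 1: set κ=1.0373 → (κ,φ,ℓ)=(1.0373,106.61°,1.2208) → tip=(-0.1930,0.6469,0.9197)
cmd 2: set ℓ=1.8322 → (κ,φ,ℓ)=(1.0373,106.61°,1.8322) → tip=(-0.3648,1.2229,0.9121)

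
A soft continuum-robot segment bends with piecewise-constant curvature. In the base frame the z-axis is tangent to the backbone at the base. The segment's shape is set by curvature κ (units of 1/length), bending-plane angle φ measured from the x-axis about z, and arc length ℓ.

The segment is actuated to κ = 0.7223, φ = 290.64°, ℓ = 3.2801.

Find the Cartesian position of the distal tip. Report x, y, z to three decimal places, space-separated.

0.838 -2.224 0.966

θ = κ·ℓ = 0.7223 × 3.2801 = 2.36922 rad
ρ = (1 − cos θ)/κ = (1 − -0.71625)/0.7223 = 2.37610
z = sin θ / κ = 0.69784/0.7223 = 0.96614
x = ρ cos φ = 2.37610 × cos(290.64°) = 0.83756
y = ρ sin φ = 2.37610 × sin(290.64°) = -2.22358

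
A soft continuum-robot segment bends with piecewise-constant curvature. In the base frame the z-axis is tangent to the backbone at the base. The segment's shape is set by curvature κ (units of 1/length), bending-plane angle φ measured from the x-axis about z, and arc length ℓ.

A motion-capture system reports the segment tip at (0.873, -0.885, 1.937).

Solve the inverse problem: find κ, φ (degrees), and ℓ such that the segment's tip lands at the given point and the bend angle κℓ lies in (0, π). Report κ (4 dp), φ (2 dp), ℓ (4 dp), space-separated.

0.4693 314.61 2.4314

ρ = √(x²+y²) = √(0.873² + -0.885²) = 1.24312
φ = atan2(y, x) mod 360° = atan2(-0.885, 0.873) = 314.6089°
|p|² = ρ² + z² = 1.24312² + 1.937² = 5.29732
κ = 2ρ / |p|² = 2×1.24312 / 5.29732 = 0.46934
θ = 2·atan2(ρ, z) = 2·atan2(1.24312, 1.937) = 1.14115 rad
ℓ = θ/κ = 1.14115/0.46934 = 2.43138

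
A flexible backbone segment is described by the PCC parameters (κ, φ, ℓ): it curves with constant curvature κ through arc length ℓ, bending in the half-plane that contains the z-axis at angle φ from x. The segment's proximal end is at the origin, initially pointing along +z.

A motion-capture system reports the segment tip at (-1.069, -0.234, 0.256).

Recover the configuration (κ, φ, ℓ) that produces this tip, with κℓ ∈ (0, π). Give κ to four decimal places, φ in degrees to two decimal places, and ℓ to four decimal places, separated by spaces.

1.7328 192.35 1.5478

ρ = √(x²+y²) = √(-1.069² + -0.234²) = 1.09431
φ = atan2(y, x) mod 360° = atan2(-0.234, -1.069) = 192.3471°
|p|² = ρ² + z² = 1.09431² + 0.256² = 1.26305
κ = 2ρ / |p|² = 2×1.09431 / 1.26305 = 1.73280
θ = 2·atan2(ρ, z) = 2·atan2(1.09431, 0.256) = 2.68198 rad
ℓ = θ/κ = 2.68198/1.73280 = 1.54777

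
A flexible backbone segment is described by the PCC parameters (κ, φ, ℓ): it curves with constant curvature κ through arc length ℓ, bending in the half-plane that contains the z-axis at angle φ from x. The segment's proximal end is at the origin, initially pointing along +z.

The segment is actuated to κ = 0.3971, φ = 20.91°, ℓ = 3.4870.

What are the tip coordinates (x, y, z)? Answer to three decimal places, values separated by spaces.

θ = κ·ℓ = 0.3971 × 3.4870 = 1.38469 rad
ρ = (1 − cos θ)/κ = (1 − 0.18504)/0.3971 = 2.05229
z = sin θ / κ = 0.98273/0.3971 = 2.47477
x = ρ cos φ = 2.05229 × cos(20.91°) = 1.91713
y = ρ sin φ = 2.05229 × sin(20.91°) = 0.73246

1.917 0.732 2.475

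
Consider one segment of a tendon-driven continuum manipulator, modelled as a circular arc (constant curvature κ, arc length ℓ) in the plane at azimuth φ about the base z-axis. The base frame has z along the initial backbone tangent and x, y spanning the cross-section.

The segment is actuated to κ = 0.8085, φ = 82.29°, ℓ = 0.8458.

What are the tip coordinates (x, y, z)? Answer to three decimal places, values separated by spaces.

0.037 0.276 0.781

θ = κ·ℓ = 0.8085 × 0.8458 = 0.68383 rad
ρ = (1 − cos θ)/κ = (1 − 0.77516)/0.8085 = 0.27810
z = sin θ / κ = 0.63177/0.8085 = 0.78141
x = ρ cos φ = 0.27810 × cos(82.29°) = 0.03731
y = ρ sin φ = 0.27810 × sin(82.29°) = 0.27558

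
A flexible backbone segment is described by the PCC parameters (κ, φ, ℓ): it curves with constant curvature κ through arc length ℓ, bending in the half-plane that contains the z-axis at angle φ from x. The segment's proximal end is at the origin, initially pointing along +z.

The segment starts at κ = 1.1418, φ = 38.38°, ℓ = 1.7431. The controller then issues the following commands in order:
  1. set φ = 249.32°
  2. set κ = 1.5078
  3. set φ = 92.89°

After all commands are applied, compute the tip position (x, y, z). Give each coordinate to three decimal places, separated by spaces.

-0.063 1.239 0.326

initial: κ=1.1418, φ=38.38°, ℓ=1.7431
cmd 1: set φ=249.32° → (κ,φ,ℓ)=(1.1418,249.32°,1.7431) → tip=(-0.4353,-1.1531,0.7999)
cmd 2: set κ=1.5078 → (κ,φ,ℓ)=(1.5078,249.32°,1.7431) → tip=(-0.4382,-1.1610,0.3257)
cmd 3: set φ=92.89° → (κ,φ,ℓ)=(1.5078,92.89°,1.7431) → tip=(-0.0626,1.2394,0.3257)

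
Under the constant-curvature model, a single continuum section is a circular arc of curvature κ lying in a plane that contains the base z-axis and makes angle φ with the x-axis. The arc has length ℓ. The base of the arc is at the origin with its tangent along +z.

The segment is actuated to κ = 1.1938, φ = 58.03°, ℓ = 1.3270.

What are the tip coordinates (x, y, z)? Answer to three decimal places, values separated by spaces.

θ = κ·ℓ = 1.1938 × 1.3270 = 1.58417 rad
ρ = (1 − cos θ)/κ = (1 − -0.01338)/1.1938 = 0.84887
z = sin θ / κ = 0.99991/1.1938 = 0.83759
x = ρ cos φ = 0.84887 × cos(58.03°) = 0.44945
y = ρ sin φ = 0.84887 × sin(58.03°) = 0.72011

0.449 0.720 0.838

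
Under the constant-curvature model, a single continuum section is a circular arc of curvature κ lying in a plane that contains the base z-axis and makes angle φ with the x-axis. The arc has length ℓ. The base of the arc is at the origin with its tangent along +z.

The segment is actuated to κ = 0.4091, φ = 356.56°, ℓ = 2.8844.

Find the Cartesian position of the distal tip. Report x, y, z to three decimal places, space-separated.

1.511 -0.091 2.260

θ = κ·ℓ = 0.4091 × 2.8844 = 1.18001 rad
ρ = (1 − cos θ)/κ = (1 − 0.38092)/0.4091 = 1.51328
z = sin θ / κ = 0.92461/0.4091 = 2.26011
x = ρ cos φ = 1.51328 × cos(356.56°) = 1.51055
y = ρ sin φ = 1.51328 × sin(356.56°) = -0.09080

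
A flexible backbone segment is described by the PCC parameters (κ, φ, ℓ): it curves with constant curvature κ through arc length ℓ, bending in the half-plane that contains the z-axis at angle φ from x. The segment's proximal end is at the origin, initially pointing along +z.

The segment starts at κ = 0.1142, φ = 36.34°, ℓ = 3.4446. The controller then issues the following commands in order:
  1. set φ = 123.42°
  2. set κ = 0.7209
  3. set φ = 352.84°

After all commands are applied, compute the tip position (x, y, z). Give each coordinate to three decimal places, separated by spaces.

initial: κ=0.1142, φ=36.34°, ℓ=3.4446
cmd 1: set φ=123.42° → (κ,φ,ℓ)=(0.1142,123.42°,3.4446) → tip=(-0.3684,0.5582,3.3564)
cmd 2: set κ=0.7209 → (κ,φ,ℓ)=(0.7209,123.42°,3.4446) → tip=(-1.3683,2.0736,0.8487)
cmd 3: set φ=352.84° → (κ,φ,ℓ)=(0.7209,352.84°,3.4446) → tip=(2.4650,-0.3097,0.8487)

2.465 -0.310 0.849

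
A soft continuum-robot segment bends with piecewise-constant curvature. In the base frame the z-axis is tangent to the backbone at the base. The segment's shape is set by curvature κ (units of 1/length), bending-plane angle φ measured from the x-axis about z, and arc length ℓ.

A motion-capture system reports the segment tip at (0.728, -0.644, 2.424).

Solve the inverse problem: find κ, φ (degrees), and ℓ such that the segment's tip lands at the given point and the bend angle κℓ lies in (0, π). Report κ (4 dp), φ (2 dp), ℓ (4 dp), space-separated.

ρ = √(x²+y²) = √(0.728² + -0.644²) = 0.97197
φ = atan2(y, x) mod 360° = atan2(-0.644, 0.728) = 318.5035°
|p|² = ρ² + z² = 0.97197² + 2.424² = 6.82050
κ = 2ρ / |p|² = 2×0.97197 / 6.82050 = 0.28501
θ = 2·atan2(ρ, z) = 2·atan2(0.97197, 2.424) = 0.76270 rad
ℓ = θ/κ = 0.76270/0.28501 = 2.67600

0.2850 318.50 2.6760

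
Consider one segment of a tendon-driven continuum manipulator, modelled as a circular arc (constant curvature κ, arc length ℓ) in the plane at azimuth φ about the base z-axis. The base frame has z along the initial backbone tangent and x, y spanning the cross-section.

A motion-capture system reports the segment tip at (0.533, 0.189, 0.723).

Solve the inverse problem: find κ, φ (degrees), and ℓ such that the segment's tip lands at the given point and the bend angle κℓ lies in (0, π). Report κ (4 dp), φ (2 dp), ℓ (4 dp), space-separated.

1.3424 19.52 0.9889

ρ = √(x²+y²) = √(0.533² + 0.189²) = 0.56552
φ = atan2(y, x) mod 360° = atan2(0.189, 0.533) = 19.5243°
|p|² = ρ² + z² = 0.56552² + 0.723² = 0.84254
κ = 2ρ / |p|² = 2×0.56552 / 0.84254 = 1.34241
θ = 2·atan2(ρ, z) = 2·atan2(0.56552, 0.723) = 1.32756 rad
ℓ = θ/κ = 1.32756/1.34241 = 0.98894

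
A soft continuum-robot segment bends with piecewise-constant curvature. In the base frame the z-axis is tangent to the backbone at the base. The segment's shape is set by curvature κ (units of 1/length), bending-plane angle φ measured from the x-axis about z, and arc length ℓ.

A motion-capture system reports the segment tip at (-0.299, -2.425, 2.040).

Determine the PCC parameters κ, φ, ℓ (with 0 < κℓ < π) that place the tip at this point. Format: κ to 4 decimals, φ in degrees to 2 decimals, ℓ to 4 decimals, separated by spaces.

ρ = √(x²+y²) = √(-0.299² + -2.425²) = 2.44336
φ = atan2(y, x) mod 360° = atan2(-2.425, -0.299) = 262.9710°
|p|² = ρ² + z² = 2.44336² + 2.040² = 10.13163
κ = 2ρ / |p|² = 2×2.44336 / 10.13163 = 0.48232
θ = 2·atan2(ρ, z) = 2·atan2(2.44336, 2.040) = 1.75025 rad
ℓ = θ/κ = 1.75025/0.48232 = 3.62879

0.4823 262.97 3.6288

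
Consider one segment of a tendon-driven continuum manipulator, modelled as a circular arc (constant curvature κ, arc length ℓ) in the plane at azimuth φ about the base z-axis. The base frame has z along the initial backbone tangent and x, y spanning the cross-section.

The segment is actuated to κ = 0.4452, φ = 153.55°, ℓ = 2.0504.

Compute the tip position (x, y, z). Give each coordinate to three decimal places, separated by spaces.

θ = κ·ℓ = 0.4452 × 2.0504 = 0.91284 rad
ρ = (1 − cos θ)/κ = (1 − 0.61150)/0.4452 = 0.87264
z = sin θ / κ = 0.79124/0.4452 = 1.77727
x = ρ cos φ = 0.87264 × cos(153.55°) = -0.78129
y = ρ sin φ = 0.87264 × sin(153.55°) = 0.38869

-0.781 0.389 1.777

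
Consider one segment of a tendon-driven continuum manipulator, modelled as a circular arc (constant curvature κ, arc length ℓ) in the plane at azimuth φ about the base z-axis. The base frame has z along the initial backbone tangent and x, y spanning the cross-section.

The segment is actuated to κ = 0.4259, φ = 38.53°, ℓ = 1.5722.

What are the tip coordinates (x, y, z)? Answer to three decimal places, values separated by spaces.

0.397 0.316 1.457

θ = κ·ℓ = 0.4259 × 1.5722 = 0.66960 rad
ρ = (1 − cos θ)/κ = (1 − 0.78407)/0.4259 = 0.50700
z = sin θ / κ = 0.62067/0.4259 = 1.45732
x = ρ cos φ = 0.50700 × cos(38.53°) = 0.39661
y = ρ sin φ = 0.50700 × sin(38.53°) = 0.31582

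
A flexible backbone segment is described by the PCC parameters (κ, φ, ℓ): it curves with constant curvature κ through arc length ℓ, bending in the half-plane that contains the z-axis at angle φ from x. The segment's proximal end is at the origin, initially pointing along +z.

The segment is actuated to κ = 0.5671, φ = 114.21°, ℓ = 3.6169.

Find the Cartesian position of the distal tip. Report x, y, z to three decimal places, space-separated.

θ = κ·ℓ = 0.5671 × 3.6169 = 2.05114 rad
ρ = (1 − cos θ)/κ = (1 − -0.46209)/0.5671 = 2.57818
z = sin θ / κ = 0.88683/0.5671 = 1.56381
x = ρ cos φ = 2.57818 × cos(114.21°) = -1.05727
y = ρ sin φ = 2.57818 × sin(114.21°) = 2.35143

-1.057 2.351 1.564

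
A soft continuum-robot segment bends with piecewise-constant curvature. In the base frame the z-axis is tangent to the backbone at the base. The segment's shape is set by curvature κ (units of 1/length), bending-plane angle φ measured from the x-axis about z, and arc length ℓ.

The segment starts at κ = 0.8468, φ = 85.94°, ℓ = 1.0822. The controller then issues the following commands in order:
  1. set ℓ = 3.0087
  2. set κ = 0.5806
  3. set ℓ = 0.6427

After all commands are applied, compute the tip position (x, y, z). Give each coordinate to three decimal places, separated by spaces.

0.008 0.118 0.628

initial: κ=0.8468, φ=85.94°, ℓ=1.0822
cmd 1: set ℓ=3.0087 → (κ,φ,ℓ)=(0.8468,85.94°,3.0087) → tip=(0.1529,2.1542,0.6608)
cmd 2: set κ=0.5806 → (κ,φ,ℓ)=(0.5806,85.94°,3.0087) → tip=(0.1433,2.0189,1.6957)
cmd 3: set ℓ=0.6427 → (κ,φ,ℓ)=(0.5806,85.94°,0.6427) → tip=(0.0084,0.1182,0.6279)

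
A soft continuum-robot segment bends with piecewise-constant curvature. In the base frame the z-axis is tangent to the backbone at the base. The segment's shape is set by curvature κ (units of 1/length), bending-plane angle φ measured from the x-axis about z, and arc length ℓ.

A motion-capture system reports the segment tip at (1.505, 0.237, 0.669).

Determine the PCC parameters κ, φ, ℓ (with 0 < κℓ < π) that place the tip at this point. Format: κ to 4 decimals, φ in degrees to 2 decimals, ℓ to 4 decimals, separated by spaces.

1.1005 8.95 2.1027

ρ = √(x²+y²) = √(1.505² + 0.237²) = 1.52355
φ = atan2(y, x) mod 360° = atan2(0.237, 1.505) = 8.9492°
|p|² = ρ² + z² = 1.52355² + 0.669² = 2.76875
κ = 2ρ / |p|² = 2×1.52355 / 2.76875 = 1.10053
θ = 2·atan2(ρ, z) = 2·atan2(1.52355, 0.669) = 2.31408 rad
ℓ = θ/κ = 2.31408/1.10053 = 2.10270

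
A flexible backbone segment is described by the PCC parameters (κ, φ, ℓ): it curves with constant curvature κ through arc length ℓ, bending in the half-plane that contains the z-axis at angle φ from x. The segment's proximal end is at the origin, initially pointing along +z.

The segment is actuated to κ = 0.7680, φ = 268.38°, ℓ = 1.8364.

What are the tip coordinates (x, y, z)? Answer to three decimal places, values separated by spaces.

-0.031 -1.094 1.285

θ = κ·ℓ = 0.7680 × 1.8364 = 1.41036 rad
ρ = (1 − cos θ)/κ = (1 − 0.15975)/0.7680 = 1.09407
z = sin θ / κ = 0.98716/0.7680 = 1.28536
x = ρ cos φ = 1.09407 × cos(268.38°) = -0.03093
y = ρ sin φ = 1.09407 × sin(268.38°) = -1.09363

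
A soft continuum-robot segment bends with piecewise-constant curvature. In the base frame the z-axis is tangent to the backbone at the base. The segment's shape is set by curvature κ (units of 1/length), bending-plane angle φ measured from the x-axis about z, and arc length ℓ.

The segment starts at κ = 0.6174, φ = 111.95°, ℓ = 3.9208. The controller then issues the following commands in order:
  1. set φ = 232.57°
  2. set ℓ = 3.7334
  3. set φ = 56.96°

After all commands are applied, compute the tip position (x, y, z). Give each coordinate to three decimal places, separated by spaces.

initial: κ=0.6174, φ=111.95°, ℓ=3.9208
cmd 1: set φ=232.57° → (κ,φ,ℓ)=(0.6174,232.57°,3.9208) → tip=(-1.7240,-2.2524,1.0691)
cmd 2: set ℓ=3.7334 → (κ,φ,ℓ)=(0.6174,232.57°,3.7334) → tip=(-1.6440,-2.1479,1.2024)
cmd 3: set φ=56.96° → (κ,φ,ℓ)=(0.6174,56.96°,3.7334) → tip=(1.4748,2.2675,1.2024)

1.475 2.267 1.202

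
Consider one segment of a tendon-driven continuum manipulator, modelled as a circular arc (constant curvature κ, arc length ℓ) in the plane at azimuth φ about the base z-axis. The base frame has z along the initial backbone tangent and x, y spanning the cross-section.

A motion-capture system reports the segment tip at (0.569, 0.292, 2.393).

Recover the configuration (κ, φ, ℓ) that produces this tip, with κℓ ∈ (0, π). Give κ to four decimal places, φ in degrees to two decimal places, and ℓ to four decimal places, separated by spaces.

0.2085 27.17 2.5054

ρ = √(x²+y²) = √(0.569² + 0.292²) = 0.63955
φ = atan2(y, x) mod 360° = atan2(0.292, 0.569) = 27.1660°
|p|² = ρ² + z² = 0.63955² + 2.393² = 6.13547
κ = 2ρ / |p|² = 2×0.63955 / 6.13547 = 0.20848
θ = 2·atan2(ρ, z) = 2·atan2(0.63955, 2.393) = 0.52231 rad
ℓ = θ/κ = 0.52231/0.20848 = 2.50537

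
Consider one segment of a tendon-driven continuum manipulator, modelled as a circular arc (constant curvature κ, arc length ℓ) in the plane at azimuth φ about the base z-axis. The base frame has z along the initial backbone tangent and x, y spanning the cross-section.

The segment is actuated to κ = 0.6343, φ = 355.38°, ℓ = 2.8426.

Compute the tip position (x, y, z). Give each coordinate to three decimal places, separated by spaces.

θ = κ·ℓ = 0.6343 × 2.8426 = 1.80306 rad
ρ = (1 − cos θ)/κ = (1 − -0.23018)/0.6343 = 1.93943
z = sin θ / κ = 0.97315/0.6343 = 1.53421
x = ρ cos φ = 1.93943 × cos(355.38°) = 1.93313
y = ρ sin φ = 1.93943 × sin(355.38°) = -0.15622

1.933 -0.156 1.534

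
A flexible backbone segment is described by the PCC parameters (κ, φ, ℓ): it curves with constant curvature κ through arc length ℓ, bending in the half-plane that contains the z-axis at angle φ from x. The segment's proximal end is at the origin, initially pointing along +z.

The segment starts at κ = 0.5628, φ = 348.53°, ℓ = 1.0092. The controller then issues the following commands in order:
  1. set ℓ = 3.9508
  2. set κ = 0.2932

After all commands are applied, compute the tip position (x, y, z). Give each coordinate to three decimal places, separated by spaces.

initial: κ=0.5628, φ=348.53°, ℓ=1.0092
cmd 1: set ℓ=3.9508 → (κ,φ,ℓ)=(0.5628,348.53°,3.9508) → tip=(2.7989,-0.5679,1.4116)
cmd 2: set κ=0.2932 → (κ,φ,ℓ)=(0.2932,348.53°,3.9508) → tip=(2.0027,-0.4064,3.1247)

2.003 -0.406 3.125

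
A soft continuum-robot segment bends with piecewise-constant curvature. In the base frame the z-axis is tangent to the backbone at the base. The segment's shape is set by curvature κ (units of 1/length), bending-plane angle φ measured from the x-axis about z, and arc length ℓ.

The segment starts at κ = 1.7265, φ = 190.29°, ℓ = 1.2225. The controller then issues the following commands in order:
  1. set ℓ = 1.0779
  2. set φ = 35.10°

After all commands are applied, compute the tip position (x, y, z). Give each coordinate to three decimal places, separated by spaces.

initial: κ=1.7265, φ=190.29°, ℓ=1.2225
cmd 1: set ℓ=1.0779 → (κ,φ,ℓ)=(1.7265,190.29°,1.0779) → tip=(-0.7330,-0.1331,0.5550)
cmd 2: set φ=35.10° → (κ,φ,ℓ)=(1.7265,35.10°,1.0779) → tip=(0.6095,0.4283,0.5550)

0.609 0.428 0.555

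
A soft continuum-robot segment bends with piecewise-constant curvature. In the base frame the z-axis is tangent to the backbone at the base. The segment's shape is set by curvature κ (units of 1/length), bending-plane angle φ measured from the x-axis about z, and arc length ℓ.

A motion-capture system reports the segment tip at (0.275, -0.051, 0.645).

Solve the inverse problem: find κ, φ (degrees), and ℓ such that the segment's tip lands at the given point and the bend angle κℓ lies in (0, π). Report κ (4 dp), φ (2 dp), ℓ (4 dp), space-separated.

1.1318 349.49 0.7230

ρ = √(x²+y²) = √(0.275² + -0.051²) = 0.27969
φ = atan2(y, x) mod 360° = atan2(-0.051, 0.275) = 349.4936°
|p|² = ρ² + z² = 0.27969² + 0.645² = 0.49425
κ = 2ρ / |p|² = 2×0.27969 / 0.49425 = 1.13177
θ = 2·atan2(ρ, z) = 2·atan2(0.27969, 0.645) = 0.81831 rad
ℓ = θ/κ = 0.81831/1.13177 = 0.72304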